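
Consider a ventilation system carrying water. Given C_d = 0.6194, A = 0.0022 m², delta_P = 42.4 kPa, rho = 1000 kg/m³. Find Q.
Formula: Q = C_d A \sqrt{\frac{2 \Delta P}{\rho}}
Q = 0.6194·0.0022·√(2·(42.4·1000)/1000)·1000 = 12.55 L/s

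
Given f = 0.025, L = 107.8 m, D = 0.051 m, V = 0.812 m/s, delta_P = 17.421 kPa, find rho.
Formula: \Delta P = f \frac{L}{D} \frac{\rho V^2}{2}
Substituting knowns: 17.421 = 0.025·(107.8/0.051)·0.5·rho·0.812²/1000
Solving for rho: rho = (17.421·1000)/(0.025·(107.8/0.051)·0.5·0.812²) = 1000 kg/m³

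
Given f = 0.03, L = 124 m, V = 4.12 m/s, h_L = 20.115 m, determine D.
Formula: h_L = f \frac{L}{D} \frac{V^2}{2g}
Substituting knowns: 20.115 = 0.03·(124/D)·4.12²/(2·9.81)
Solving for D: D = 0.03·124·4.12²/(2·9.81·20.115) = 0.16 m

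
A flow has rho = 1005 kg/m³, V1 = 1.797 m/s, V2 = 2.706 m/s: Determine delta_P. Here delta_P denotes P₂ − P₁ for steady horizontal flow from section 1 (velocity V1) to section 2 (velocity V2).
Formula: \Delta P = \frac{1}{2} \rho (V_1^2 - V_2^2)
delta_P = 0.5·1005·(1.797² − 2.706²)/1000 = -2.057 kPa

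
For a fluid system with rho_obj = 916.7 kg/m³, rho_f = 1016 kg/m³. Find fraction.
Formula: f_{sub} = \frac{\rho_{obj}}{\rho_f}
fraction = 916.7/1016 = 0.9023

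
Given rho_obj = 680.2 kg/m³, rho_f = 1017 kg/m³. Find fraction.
Formula: f_{sub} = \frac{\rho_{obj}}{\rho_f}
fraction = 680.2/1017 = 0.6688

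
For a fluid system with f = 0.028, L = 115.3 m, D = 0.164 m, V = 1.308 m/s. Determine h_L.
Formula: h_L = f \frac{L}{D} \frac{V^2}{2g}
h_L = 0.028·(115.3/0.164)·1.308²/(2·9.81) = 1.717 m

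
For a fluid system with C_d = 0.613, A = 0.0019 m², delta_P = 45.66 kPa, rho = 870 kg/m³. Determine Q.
Formula: Q = C_d A \sqrt{\frac{2 \Delta P}{\rho}}
Q = 0.613·0.0019·√(2·(45.66·1000)/870)·1000 = 11.93 L/s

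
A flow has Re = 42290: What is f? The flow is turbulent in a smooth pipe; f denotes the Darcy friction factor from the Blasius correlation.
Formula: f = \frac{0.316}{Re^{0.25}}
f = 0.316/42290^0.25 = 0.02204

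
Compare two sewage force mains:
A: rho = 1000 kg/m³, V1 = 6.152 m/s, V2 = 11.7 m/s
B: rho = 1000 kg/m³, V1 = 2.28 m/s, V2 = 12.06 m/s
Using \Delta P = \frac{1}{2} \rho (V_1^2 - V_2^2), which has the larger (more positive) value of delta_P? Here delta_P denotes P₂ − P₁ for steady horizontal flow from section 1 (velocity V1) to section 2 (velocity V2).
delta_P(A) = -49.52 kPa, delta_P(B) = -70.12 kPa. Answer: A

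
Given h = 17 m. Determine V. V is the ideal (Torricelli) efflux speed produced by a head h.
Formula: V = \sqrt{2 g h}
V = √(2·9.81·17) = 18.26 m/s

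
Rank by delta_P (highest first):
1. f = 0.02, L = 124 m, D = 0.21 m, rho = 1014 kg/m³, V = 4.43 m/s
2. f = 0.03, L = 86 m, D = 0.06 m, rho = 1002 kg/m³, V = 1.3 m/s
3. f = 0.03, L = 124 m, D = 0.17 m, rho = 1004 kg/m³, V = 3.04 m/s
Case 1: delta_P = 117.5 kPa
Case 2: delta_P = 36.41 kPa
Case 3: delta_P = 101.5 kPa
Ranking (highest first): 1, 3, 2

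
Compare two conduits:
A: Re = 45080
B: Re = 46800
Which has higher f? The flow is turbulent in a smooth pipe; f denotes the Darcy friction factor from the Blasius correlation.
f(A) = 0.02169, f(B) = 0.02148. Answer: A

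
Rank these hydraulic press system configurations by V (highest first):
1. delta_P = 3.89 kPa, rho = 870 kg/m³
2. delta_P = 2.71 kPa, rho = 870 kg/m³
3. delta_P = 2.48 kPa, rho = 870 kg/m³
Case 1: V = 2.99 m/s
Case 2: V = 2.496 m/s
Case 3: V = 2.388 m/s
Ranking (highest first): 1, 2, 3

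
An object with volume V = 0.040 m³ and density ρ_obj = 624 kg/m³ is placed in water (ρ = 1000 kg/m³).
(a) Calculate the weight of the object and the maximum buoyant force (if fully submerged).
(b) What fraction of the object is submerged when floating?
(a) W=rho_obj*g*V=624*9.81*0.040=244.9 N; F_B(max)=rho*g*V=1000*9.81*0.040=392.4 N
(b) Floating fraction=rho_obj/rho=624/1000=0.624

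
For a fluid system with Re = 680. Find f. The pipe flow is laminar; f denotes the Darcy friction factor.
Formula: f = \frac{64}{Re}
f = 64/680 = 0.09412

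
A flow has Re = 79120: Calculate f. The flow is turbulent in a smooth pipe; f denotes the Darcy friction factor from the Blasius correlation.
Formula: f = \frac{0.316}{Re^{0.25}}
f = 0.316/79120^0.25 = 0.01884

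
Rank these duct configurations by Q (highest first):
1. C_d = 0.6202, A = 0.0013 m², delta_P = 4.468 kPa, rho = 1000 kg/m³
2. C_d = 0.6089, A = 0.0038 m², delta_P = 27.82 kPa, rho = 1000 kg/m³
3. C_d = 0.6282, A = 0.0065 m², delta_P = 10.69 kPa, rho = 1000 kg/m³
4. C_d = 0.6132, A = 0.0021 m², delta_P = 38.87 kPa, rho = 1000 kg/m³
Case 1: Q = 2.41 L/s
Case 2: Q = 17.26 L/s
Case 3: Q = 18.88 L/s
Case 4: Q = 11.35 L/s
Ranking (highest first): 3, 2, 4, 1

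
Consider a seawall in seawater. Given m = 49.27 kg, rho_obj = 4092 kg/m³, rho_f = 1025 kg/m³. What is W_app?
Formula: W_{app} = mg\left(1 - \frac{\rho_f}{\rho_{obj}}\right)
W_app = 49.27·9.81·(1 − 1025/4092) = 362.3 N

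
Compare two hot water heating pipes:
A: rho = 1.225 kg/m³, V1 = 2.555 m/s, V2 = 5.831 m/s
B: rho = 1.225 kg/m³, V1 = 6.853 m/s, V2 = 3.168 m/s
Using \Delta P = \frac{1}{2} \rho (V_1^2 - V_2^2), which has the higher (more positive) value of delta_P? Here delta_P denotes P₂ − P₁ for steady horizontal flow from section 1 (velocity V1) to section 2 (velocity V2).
delta_P(A) = -0.01683 kPa, delta_P(B) = 0.02262 kPa. Answer: B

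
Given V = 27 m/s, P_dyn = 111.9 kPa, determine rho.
Formula: P_{dyn} = \frac{1}{2} \rho V^2
Substituting knowns: 111.9 = 0.5·rho·27²/1000
Solving for rho: rho = 2·(111.9·1000)/27² = 307 kg/m³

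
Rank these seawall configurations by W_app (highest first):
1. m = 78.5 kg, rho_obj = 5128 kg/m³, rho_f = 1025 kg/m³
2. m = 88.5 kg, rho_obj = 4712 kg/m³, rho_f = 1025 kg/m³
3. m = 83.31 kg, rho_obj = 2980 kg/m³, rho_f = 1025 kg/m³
Case 1: W_app = 616.2 N
Case 2: W_app = 679.3 N
Case 3: W_app = 536.2 N
Ranking (highest first): 2, 1, 3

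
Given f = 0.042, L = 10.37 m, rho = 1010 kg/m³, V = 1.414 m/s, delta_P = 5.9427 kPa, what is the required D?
Formula: \Delta P = f \frac{L}{D} \frac{\rho V^2}{2}
Substituting knowns: 5.9427 = 0.042·(10.37/D)·0.5·1010·1.414²/1000
Solving for D: D = 0.042·10.37·0.5·1010·1.414²/(5.9427·1000) = 0.074 m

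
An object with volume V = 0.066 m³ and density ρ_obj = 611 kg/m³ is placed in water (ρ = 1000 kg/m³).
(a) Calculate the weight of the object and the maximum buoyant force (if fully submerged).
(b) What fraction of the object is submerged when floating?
(a) W=rho_obj*g*V=611*9.81*0.066=395.6 N; F_B(max)=rho*g*V=1000*9.81*0.066=647.5 N
(b) Floating fraction=rho_obj/rho=611/1000=0.611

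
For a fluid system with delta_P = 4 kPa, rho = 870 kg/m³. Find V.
Formula: V = \sqrt{\frac{2 \Delta P}{\rho}}
V = √(2·(4·1000)/870) = 3.032 m/s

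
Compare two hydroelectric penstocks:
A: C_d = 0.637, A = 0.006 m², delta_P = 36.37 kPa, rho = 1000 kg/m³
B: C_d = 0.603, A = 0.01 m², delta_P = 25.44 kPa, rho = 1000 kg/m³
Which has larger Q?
Q(A) = 32.6 L/s, Q(B) = 43.01 L/s. Answer: B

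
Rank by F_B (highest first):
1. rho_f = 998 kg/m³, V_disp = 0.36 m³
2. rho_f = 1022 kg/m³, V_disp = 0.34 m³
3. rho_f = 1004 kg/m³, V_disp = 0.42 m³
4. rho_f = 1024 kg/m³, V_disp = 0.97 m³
Case 1: F_B = 3525 N
Case 2: F_B = 3409 N
Case 3: F_B = 4137 N
Case 4: F_B = 9744 N
Ranking (highest first): 4, 3, 1, 2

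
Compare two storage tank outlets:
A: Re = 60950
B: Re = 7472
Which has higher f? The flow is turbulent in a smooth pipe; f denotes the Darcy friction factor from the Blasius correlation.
f(A) = 0.02011, f(B) = 0.03399. Answer: B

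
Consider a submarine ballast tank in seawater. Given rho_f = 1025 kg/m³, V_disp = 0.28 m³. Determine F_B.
Formula: F_B = \rho_f g V_{disp}
F_B = 1025·9.81·0.28 = 2815 N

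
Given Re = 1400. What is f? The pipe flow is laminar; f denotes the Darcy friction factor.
Formula: f = \frac{64}{Re}
f = 64/1400 = 0.04571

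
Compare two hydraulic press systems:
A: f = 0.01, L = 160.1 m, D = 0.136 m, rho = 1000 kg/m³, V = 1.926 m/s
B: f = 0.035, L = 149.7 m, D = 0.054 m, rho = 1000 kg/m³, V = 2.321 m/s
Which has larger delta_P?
delta_P(A) = 21.83 kPa, delta_P(B) = 261.3 kPa. Answer: B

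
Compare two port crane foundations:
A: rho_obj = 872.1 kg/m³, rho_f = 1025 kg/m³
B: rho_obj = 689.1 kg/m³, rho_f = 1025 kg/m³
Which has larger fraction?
fraction(A) = 0.8508, fraction(B) = 0.6723. Answer: A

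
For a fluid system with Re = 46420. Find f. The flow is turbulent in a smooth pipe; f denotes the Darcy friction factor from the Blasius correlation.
Formula: f = \frac{0.316}{Re^{0.25}}
f = 0.316/46420^0.25 = 0.02153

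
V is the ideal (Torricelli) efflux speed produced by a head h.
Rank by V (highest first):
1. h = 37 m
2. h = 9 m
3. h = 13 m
Case 1: V = 26.94 m/s
Case 2: V = 13.29 m/s
Case 3: V = 15.97 m/s
Ranking (highest first): 1, 3, 2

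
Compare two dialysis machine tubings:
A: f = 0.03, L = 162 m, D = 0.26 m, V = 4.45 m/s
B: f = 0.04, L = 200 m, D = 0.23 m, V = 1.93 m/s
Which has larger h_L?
h_L(A) = 18.87 m, h_L(B) = 6.604 m. Answer: A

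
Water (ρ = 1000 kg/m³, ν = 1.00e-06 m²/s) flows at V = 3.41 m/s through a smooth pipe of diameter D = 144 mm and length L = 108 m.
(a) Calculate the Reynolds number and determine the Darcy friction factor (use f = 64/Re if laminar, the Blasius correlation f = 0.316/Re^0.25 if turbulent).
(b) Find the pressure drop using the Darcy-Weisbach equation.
(a) Re = V·D/ν = 3.41·0.144/1.00e-06 = 491040 → turbulent (Re > 4000); f = 0.316/Re^0.25 = 0.316/491040^0.25 = 0.011937 (Blasius is strictly valid for Re ≲ 1e5; used here as the smooth-pipe estimate the problem specifies)
(b) Darcy-Weisbach: ΔP = f·(L/D)·½ρV²/1000 = 0.011937·(108/0.144)·½·1000·3.41²/1000 = 52.05 kPa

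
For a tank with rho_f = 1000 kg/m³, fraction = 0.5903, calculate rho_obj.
Formula: f_{sub} = \frac{\rho_{obj}}{\rho_f}
Substituting knowns: 0.5903 = rho_obj/1000
Solving for rho_obj: rho_obj = 0.5903·1000 = 590.3 kg/m³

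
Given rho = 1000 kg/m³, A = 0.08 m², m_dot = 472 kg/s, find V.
Formula: \dot{m} = \rho A V
Substituting knowns: 472 = 1000·0.08·V
Solving for V: V = 472/(1000·0.08) = 5.9 m/s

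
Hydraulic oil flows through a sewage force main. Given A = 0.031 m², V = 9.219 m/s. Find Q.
Formula: Q = A V
Q = 0.031·9.219·1000 = 285.8 L/s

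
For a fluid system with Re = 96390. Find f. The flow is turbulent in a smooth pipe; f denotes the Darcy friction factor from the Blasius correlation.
Formula: f = \frac{0.316}{Re^{0.25}}
f = 0.316/96390^0.25 = 0.01793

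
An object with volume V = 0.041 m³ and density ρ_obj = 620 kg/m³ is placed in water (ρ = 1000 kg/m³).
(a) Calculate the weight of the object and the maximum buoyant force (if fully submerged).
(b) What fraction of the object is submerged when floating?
(a) W=rho_obj*g*V=620*9.81*0.041=249.4 N; F_B(max)=rho*g*V=1000*9.81*0.041=402.2 N
(b) Floating fraction=rho_obj/rho=620/1000=0.620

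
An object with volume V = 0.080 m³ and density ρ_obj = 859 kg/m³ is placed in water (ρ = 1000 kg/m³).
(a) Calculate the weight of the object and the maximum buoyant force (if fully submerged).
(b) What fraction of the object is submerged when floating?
(a) W=rho_obj*g*V=859*9.81*0.080=674.1 N; F_B(max)=rho*g*V=1000*9.81*0.080=784.8 N
(b) Floating fraction=rho_obj/rho=859/1000=0.859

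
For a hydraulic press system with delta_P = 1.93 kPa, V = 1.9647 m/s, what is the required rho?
Formula: V = \sqrt{\frac{2 \Delta P}{\rho}}
Substituting knowns: 1.9647 = √(2·(1.93·1000)/rho)
Solving for rho: rho = 2·(1.93·1000)/1.9647² = 1000 kg/m³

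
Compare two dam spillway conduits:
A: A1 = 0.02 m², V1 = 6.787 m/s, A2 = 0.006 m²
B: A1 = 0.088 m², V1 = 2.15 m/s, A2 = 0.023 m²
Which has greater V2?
V2(A) = 22.62 m/s, V2(B) = 8.226 m/s. Answer: A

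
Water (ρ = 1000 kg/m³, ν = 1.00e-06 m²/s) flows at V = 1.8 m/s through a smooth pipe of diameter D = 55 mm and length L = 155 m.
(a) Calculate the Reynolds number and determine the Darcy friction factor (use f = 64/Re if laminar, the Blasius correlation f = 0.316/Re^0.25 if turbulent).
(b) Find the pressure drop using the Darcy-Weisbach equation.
(a) Re = V·D/ν = 1.8·0.055/1.00e-06 = 99000 → turbulent (Re > 4000); f = 0.316/Re^0.25 = 0.316/99000^0.25 = 0.017815
(b) Darcy-Weisbach: ΔP = f·(L/D)·½ρV²/1000 = 0.017815·(155/0.055)·½·1000·1.8²/1000 = 81.33 kPa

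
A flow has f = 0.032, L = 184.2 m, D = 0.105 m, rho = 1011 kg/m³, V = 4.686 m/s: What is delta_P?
Formula: \Delta P = f \frac{L}{D} \frac{\rho V^2}{2}
delta_P = 0.032·(184.2/0.105)·0.5·1011·4.686²/1000 = 623.1 kPa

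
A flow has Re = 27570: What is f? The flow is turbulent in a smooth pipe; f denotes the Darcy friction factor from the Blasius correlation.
Formula: f = \frac{0.316}{Re^{0.25}}
f = 0.316/27570^0.25 = 0.02452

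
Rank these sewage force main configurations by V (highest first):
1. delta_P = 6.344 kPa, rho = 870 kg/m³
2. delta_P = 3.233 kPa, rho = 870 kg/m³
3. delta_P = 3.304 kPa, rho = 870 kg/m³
Case 1: V = 3.819 m/s
Case 2: V = 2.726 m/s
Case 3: V = 2.756 m/s
Ranking (highest first): 1, 3, 2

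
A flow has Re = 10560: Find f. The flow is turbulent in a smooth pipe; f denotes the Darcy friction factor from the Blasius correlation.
Formula: f = \frac{0.316}{Re^{0.25}}
f = 0.316/10560^0.25 = 0.03117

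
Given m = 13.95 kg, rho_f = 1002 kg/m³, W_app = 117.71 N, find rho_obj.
Formula: W_{app} = mg\left(1 - \frac{\rho_f}{\rho_{obj}}\right)
Substituting knowns: 117.71 = 13.95·9.81·(1 − 1002/rho_obj)
Solving for rho_obj: rho_obj = 1002/(1 − 117.71/(13.95·9.81)) = 7164 kg/m³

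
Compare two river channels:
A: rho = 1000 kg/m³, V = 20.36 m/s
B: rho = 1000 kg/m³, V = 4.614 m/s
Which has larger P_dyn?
P_dyn(A) = 207.3 kPa, P_dyn(B) = 10.64 kPa. Answer: A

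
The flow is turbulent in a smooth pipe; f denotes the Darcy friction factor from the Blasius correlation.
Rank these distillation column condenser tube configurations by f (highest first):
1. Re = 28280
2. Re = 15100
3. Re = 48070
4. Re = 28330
Case 1: f = 0.02437
Case 2: f = 0.02851
Case 3: f = 0.02134
Case 4: f = 0.02436
Ranking (highest first): 2, 1, 4, 3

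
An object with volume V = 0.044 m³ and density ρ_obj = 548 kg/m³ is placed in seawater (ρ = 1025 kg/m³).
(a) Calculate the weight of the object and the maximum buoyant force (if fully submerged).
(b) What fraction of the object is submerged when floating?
(a) W=rho_obj*g*V=548*9.81*0.044=236.5 N; F_B(max)=rho*g*V=1025*9.81*0.044=442.4 N
(b) Floating fraction=rho_obj/rho=548/1025=0.535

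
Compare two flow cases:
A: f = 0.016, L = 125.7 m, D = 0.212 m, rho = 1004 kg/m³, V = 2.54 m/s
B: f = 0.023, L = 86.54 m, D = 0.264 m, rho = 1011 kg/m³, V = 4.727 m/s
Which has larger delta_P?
delta_P(A) = 30.72 kPa, delta_P(B) = 85.16 kPa. Answer: B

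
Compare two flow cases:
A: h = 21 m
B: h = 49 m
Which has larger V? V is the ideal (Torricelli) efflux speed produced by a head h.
V(A) = 20.3 m/s, V(B) = 31.01 m/s. Answer: B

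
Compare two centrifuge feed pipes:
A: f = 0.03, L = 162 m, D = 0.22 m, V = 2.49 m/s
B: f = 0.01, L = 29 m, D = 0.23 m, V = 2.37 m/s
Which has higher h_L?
h_L(A) = 6.981 m, h_L(B) = 0.361 m. Answer: A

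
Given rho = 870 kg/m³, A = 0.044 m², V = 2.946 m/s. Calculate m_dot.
Formula: \dot{m} = \rho A V
m_dot = 870·0.044·2.946 = 112.8 kg/s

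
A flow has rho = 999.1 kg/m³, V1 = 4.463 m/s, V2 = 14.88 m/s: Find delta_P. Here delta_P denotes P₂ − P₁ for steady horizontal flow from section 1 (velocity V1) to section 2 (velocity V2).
Formula: \Delta P = \frac{1}{2} \rho (V_1^2 - V_2^2)
delta_P = 0.5·999.1·(4.463² − 14.88²)/1000 = -100.7 kPa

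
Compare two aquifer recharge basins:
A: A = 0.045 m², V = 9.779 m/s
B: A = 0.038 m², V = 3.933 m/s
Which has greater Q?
Q(A) = 440.1 L/s, Q(B) = 149.5 L/s. Answer: A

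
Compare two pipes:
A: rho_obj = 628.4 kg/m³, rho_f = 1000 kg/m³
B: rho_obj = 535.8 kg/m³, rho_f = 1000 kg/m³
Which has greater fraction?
fraction(A) = 0.6284, fraction(B) = 0.5358. Answer: A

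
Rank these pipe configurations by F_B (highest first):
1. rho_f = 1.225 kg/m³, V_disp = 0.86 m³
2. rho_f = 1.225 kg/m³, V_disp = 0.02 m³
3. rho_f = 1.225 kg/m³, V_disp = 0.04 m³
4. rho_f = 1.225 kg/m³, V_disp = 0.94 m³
Case 1: F_B = 10.33 N
Case 2: F_B = 0.2403 N
Case 3: F_B = 0.4807 N
Case 4: F_B = 11.3 N
Ranking (highest first): 4, 1, 3, 2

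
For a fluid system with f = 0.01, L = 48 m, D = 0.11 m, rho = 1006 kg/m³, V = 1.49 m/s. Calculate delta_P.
Formula: \Delta P = f \frac{L}{D} \frac{\rho V^2}{2}
delta_P = 0.01·(48/0.11)·0.5·1006·1.49²/1000 = 4.873 kPa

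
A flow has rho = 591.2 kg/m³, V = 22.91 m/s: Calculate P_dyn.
Formula: P_{dyn} = \frac{1}{2} \rho V^2
P_dyn = 0.5·591.2·22.91²/1000 = 155.2 kPa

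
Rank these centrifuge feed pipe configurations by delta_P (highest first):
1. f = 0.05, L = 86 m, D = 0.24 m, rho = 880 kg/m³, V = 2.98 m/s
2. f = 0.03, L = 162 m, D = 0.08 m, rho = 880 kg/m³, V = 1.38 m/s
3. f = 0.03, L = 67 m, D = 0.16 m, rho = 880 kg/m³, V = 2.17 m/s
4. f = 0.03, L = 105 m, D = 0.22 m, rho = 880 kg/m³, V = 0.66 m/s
Case 1: delta_P = 70.01 kPa
Case 2: delta_P = 50.9 kPa
Case 3: delta_P = 26.03 kPa
Case 4: delta_P = 2.744 kPa
Ranking (highest first): 1, 2, 3, 4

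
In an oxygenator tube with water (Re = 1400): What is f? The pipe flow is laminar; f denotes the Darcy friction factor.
Formula: f = \frac{64}{Re}
f = 64/1400 = 0.04571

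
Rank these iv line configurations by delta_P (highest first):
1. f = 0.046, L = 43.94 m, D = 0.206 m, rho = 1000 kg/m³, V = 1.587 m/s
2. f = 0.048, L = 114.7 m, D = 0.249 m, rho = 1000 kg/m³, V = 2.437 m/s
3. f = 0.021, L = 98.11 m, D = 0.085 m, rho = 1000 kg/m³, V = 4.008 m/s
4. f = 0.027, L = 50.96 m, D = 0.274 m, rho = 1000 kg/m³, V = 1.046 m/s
Case 1: delta_P = 12.36 kPa
Case 2: delta_P = 65.66 kPa
Case 3: delta_P = 194.7 kPa
Case 4: delta_P = 2.747 kPa
Ranking (highest first): 3, 2, 1, 4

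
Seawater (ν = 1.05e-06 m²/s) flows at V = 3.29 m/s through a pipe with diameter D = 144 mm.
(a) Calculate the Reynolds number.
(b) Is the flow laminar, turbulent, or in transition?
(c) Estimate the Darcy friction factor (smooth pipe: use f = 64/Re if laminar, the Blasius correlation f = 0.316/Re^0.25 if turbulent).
(a) Re = V·D/ν = 3.29·0.144/1.05e-06 = 451200
(b) Flow regime: turbulent (Re > 4000)
(c) Friction factor: f = 0.316/Re^0.25 = 0.316/451200^0.25 = 0.01219 (Blasius is strictly valid for Re ≲ 1e5; used here as the smooth-pipe estimate the problem specifies)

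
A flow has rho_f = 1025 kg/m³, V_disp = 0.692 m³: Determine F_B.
Formula: F_B = \rho_f g V_{disp}
F_B = 1025·9.81·0.692 = 6958 N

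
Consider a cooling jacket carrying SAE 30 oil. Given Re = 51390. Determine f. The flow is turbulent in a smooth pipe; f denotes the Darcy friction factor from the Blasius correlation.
Formula: f = \frac{0.316}{Re^{0.25}}
f = 0.316/51390^0.25 = 0.02099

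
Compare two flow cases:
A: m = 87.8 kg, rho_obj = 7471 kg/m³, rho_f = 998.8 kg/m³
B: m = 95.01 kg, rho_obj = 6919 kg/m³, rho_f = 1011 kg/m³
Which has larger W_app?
W_app(A) = 746.2 N, W_app(B) = 795.9 N. Answer: B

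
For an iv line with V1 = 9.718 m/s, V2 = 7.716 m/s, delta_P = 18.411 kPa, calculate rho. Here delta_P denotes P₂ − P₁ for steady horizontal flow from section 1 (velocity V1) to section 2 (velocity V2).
Formula: \Delta P = \frac{1}{2} \rho (V_1^2 - V_2^2)
Substituting knowns: 18.411 = 0.5·rho·(9.718² − 7.716²)/1000
Solving for rho: rho = 2·(18.411·1000)/(9.718² − 7.716²) = 1055 kg/m³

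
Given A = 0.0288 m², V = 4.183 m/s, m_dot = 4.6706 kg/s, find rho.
Formula: \dot{m} = \rho A V
Substituting knowns: 4.6706 = rho·0.0288·4.183
Solving for rho: rho = 4.6706/(0.0288·4.183) = 38.77 kg/m³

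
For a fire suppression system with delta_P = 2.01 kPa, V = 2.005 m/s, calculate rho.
Formula: V = \sqrt{\frac{2 \Delta P}{\rho}}
Substituting knowns: 2.005 = √(2·(2.01·1000)/rho)
Solving for rho: rho = 2·(2.01·1000)/2.005² = 1000 kg/m³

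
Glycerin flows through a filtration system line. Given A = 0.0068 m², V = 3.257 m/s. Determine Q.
Formula: Q = A V
Q = 0.0068·3.257·1000 = 22.15 L/s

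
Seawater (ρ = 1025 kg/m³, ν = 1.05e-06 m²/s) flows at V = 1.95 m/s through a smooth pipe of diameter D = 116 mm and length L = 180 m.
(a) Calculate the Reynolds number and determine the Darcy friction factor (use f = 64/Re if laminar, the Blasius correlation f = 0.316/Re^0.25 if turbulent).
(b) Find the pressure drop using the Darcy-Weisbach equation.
(a) Re = V·D/ν = 1.95·0.116/1.05e-06 = 215430 → turbulent (Re > 4000); f = 0.316/Re^0.25 = 0.316/215430^0.25 = 0.014668 (Blasius is strictly valid for Re ≲ 1e5; used here as the smooth-pipe estimate the problem specifies)
(b) Darcy-Weisbach: ΔP = f·(L/D)·½ρV²/1000 = 0.014668·(180/0.116)·½·1025·1.95²/1000 = 44.36 kPa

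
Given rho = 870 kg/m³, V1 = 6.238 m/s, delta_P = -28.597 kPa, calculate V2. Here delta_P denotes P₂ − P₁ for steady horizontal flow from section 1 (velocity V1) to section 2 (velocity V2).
Formula: \Delta P = \frac{1}{2} \rho (V_1^2 - V_2^2)
Substituting knowns: -28.597 = 0.5·870·(6.238² − V2²)/1000
Solving for V2: V2 = √(6.238² − 2·(-28.597·1000)/870) = 10.23 m/s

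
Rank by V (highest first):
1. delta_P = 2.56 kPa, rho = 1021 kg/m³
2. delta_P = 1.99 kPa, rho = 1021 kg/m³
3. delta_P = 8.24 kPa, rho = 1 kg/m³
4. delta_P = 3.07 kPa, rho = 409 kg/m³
Case 1: V = 2.239 m/s
Case 2: V = 1.974 m/s
Case 3: V = 128.4 m/s
Case 4: V = 3.875 m/s
Ranking (highest first): 3, 4, 1, 2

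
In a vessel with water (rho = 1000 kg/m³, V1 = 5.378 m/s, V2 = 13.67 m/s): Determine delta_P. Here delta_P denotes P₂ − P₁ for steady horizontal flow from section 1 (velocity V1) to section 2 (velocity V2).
Formula: \Delta P = \frac{1}{2} \rho (V_1^2 - V_2^2)
delta_P = 0.5·1000·(5.378² − 13.67²)/1000 = -78.97 kPa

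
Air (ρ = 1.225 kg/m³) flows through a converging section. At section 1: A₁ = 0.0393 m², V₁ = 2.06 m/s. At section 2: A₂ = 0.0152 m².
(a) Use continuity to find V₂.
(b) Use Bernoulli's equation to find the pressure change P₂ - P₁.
(a) Continuity: A₁V₁=A₂V₂ -> V₂=A₁V₁/A₂=0.0393*2.06/0.0152=5.33 m/s
(b) Bernoulli: P₂-P₁=0.5*rho*(V₁^2-V₂^2)/1000=0.5*1.225*(2.06^2-5.33^2)/1000=-0.0148 kPa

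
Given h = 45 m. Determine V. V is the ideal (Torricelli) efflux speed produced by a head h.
Formula: V = \sqrt{2 g h}
V = √(2·9.81·45) = 29.71 m/s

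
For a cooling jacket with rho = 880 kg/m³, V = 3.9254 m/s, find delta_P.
Formula: V = \sqrt{\frac{2 \Delta P}{\rho}}
Substituting knowns: 3.9254 = √(2·(delta_P·1000)/880)
Solving for delta_P: delta_P = 3.9254²·880/2/1000 = 6.78 kPa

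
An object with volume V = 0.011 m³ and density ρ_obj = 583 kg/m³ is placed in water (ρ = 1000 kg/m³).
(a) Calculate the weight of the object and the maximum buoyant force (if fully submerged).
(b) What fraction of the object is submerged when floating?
(a) W=rho_obj*g*V=583*9.81*0.011=62.9 N; F_B(max)=rho*g*V=1000*9.81*0.011=107.9 N
(b) Floating fraction=rho_obj/rho=583/1000=0.583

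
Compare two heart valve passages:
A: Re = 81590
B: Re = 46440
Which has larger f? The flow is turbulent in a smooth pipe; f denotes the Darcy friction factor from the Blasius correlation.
f(A) = 0.0187, f(B) = 0.02153. Answer: B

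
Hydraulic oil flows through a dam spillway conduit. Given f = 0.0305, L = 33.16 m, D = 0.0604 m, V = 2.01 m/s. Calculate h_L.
Formula: h_L = f \frac{L}{D} \frac{V^2}{2g}
h_L = 0.0305·(33.16/0.0604)·2.01²/(2·9.81) = 3.448 m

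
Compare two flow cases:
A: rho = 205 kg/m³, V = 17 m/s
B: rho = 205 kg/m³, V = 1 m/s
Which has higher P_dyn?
P_dyn(A) = 29.62 kPa, P_dyn(B) = 0.1025 kPa. Answer: A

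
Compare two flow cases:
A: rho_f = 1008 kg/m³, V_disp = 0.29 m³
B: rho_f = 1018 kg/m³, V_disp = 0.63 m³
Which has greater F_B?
F_B(A) = 2868 N, F_B(B) = 6292 N. Answer: B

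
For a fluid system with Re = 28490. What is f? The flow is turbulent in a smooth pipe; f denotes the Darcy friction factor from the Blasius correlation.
Formula: f = \frac{0.316}{Re^{0.25}}
f = 0.316/28490^0.25 = 0.02432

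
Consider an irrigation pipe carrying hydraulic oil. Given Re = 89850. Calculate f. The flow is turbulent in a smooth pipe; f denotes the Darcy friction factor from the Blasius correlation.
Formula: f = \frac{0.316}{Re^{0.25}}
f = 0.316/89850^0.25 = 0.01825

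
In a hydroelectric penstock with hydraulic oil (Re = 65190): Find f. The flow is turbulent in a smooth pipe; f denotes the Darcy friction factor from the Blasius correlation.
Formula: f = \frac{0.316}{Re^{0.25}}
f = 0.316/65190^0.25 = 0.01978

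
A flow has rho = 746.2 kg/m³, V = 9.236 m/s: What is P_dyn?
Formula: P_{dyn} = \frac{1}{2} \rho V^2
P_dyn = 0.5·746.2·9.236²/1000 = 31.83 kPa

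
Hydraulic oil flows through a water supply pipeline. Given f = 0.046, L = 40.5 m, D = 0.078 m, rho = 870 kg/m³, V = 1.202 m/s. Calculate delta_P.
Formula: \Delta P = f \frac{L}{D} \frac{\rho V^2}{2}
delta_P = 0.046·(40.5/0.078)·0.5·870·1.202²/1000 = 15.01 kPa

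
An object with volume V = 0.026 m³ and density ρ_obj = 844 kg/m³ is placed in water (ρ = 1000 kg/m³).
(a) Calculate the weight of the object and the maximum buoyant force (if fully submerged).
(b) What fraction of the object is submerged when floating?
(a) W=rho_obj*g*V=844*9.81*0.026=215.3 N; F_B(max)=rho*g*V=1000*9.81*0.026=255.1 N
(b) Floating fraction=rho_obj/rho=844/1000=0.844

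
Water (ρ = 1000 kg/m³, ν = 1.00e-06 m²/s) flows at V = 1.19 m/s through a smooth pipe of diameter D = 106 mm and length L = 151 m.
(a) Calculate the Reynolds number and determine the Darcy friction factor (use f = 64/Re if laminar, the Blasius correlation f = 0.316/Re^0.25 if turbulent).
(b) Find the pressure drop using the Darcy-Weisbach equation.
(a) Re = V·D/ν = 1.19·0.106/1.00e-06 = 126140 → turbulent (Re > 4000); f = 0.316/Re^0.25 = 0.316/126140^0.25 = 0.016768 (Blasius is strictly valid for Re ≲ 1e5; used here as the smooth-pipe estimate the problem specifies)
(b) Darcy-Weisbach: ΔP = f·(L/D)·½ρV²/1000 = 0.016768·(151/0.106)·½·1000·1.19²/1000 = 16.91 kPa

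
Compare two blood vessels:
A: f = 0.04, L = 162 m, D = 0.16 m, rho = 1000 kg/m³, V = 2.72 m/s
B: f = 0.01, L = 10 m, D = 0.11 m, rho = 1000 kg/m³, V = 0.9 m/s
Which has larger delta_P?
delta_P(A) = 149.8 kPa, delta_P(B) = 0.3682 kPa. Answer: A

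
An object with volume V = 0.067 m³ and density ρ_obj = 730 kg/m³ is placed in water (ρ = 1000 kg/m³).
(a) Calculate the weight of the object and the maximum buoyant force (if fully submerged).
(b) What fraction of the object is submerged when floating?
(a) W=rho_obj*g*V=730*9.81*0.067=479.8 N; F_B(max)=rho*g*V=1000*9.81*0.067=657.3 N
(b) Floating fraction=rho_obj/rho=730/1000=0.730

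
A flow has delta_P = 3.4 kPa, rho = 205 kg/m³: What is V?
Formula: V = \sqrt{\frac{2 \Delta P}{\rho}}
V = √(2·(3.4·1000)/205) = 5.759 m/s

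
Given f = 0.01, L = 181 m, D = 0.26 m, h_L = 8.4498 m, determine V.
Formula: h_L = f \frac{L}{D} \frac{V^2}{2g}
Substituting knowns: 8.4498 = 0.01·(181/0.26)·V²/(2·9.81)
Solving for V: V = √(8.4498·2·9.81/(0.01·(181/0.26))) = 4.88 m/s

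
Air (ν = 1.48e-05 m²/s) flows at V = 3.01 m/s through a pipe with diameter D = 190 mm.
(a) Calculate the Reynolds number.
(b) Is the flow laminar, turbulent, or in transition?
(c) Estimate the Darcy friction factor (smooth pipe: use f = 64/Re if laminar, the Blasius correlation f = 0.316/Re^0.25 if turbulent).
(a) Re = V·D/ν = 3.01·0.19/1.48e-05 = 38642
(b) Flow regime: turbulent (Re > 4000)
(c) Friction factor: f = 0.316/Re^0.25 = 0.316/38642^0.25 = 0.02254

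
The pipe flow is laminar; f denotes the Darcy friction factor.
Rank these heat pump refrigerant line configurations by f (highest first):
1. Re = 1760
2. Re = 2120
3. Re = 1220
Case 1: f = 0.03636
Case 2: f = 0.03019
Case 3: f = 0.05246
Ranking (highest first): 3, 1, 2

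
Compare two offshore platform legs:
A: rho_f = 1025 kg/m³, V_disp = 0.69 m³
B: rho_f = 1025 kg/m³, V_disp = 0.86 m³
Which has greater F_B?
F_B(A) = 6938 N, F_B(B) = 8648 N. Answer: B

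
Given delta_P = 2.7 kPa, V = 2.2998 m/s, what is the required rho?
Formula: V = \sqrt{\frac{2 \Delta P}{\rho}}
Substituting knowns: 2.2998 = √(2·(2.7·1000)/rho)
Solving for rho: rho = 2·(2.7·1000)/2.2998² = 1021 kg/m³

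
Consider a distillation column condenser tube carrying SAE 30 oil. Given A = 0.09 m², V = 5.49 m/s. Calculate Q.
Formula: Q = A V
Q = 0.09·5.49·1000 = 494.1 L/s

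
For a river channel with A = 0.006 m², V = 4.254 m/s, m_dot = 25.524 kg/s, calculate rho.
Formula: \dot{m} = \rho A V
Substituting knowns: 25.524 = rho·0.006·4.254
Solving for rho: rho = 25.524/(0.006·4.254) = 1000 kg/m³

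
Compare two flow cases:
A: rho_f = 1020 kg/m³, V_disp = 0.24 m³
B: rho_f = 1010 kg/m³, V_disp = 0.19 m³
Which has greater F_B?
F_B(A) = 2401 N, F_B(B) = 1883 N. Answer: A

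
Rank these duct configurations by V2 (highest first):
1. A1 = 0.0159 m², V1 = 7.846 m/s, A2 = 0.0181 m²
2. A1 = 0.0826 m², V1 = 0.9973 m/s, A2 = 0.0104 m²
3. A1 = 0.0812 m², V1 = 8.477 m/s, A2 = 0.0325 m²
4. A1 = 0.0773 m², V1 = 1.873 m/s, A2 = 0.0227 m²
Case 1: V2 = 6.892 m/s
Case 2: V2 = 7.921 m/s
Case 3: V2 = 21.18 m/s
Case 4: V2 = 6.378 m/s
Ranking (highest first): 3, 2, 1, 4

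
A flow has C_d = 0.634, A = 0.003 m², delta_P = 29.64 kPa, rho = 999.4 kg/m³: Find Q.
Formula: Q = C_d A \sqrt{\frac{2 \Delta P}{\rho}}
Q = 0.634·0.003·√(2·(29.64·1000)/999.4)·1000 = 14.65 L/s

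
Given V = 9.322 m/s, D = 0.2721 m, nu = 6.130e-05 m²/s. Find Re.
Formula: Re = \frac{V D}{\nu}
Re = 9.322·0.2721/6.130e-05 = 41379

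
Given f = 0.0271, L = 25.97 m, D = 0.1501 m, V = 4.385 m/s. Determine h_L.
Formula: h_L = f \frac{L}{D} \frac{V^2}{2g}
h_L = 0.0271·(25.97/0.1501)·4.385²/(2·9.81) = 4.595 m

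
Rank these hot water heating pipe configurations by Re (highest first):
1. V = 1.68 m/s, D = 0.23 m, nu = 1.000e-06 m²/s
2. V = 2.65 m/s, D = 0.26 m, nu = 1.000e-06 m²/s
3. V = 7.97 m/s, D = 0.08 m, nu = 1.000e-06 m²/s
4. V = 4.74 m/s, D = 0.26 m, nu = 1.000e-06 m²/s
Case 1: Re = 386400
Case 2: Re = 689000
Case 3: Re = 637600
Case 4: Re = 1.232e+06
Ranking (highest first): 4, 2, 3, 1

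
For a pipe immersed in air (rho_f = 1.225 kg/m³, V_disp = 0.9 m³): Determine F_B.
Formula: F_B = \rho_f g V_{disp}
F_B = 1.225·9.81·0.9 = 10.82 N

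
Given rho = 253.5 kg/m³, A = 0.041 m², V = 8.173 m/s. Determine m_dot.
Formula: \dot{m} = \rho A V
m_dot = 253.5·0.041·8.173 = 84.95 kg/s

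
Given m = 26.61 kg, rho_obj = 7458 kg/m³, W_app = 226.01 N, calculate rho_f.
Formula: W_{app} = mg\left(1 - \frac{\rho_f}{\rho_{obj}}\right)
Substituting knowns: 226.01 = 26.61·9.81·(1 − rho_f/7458)
Solving for rho_f: rho_f = 7458·(1 − 226.01/(26.61·9.81)) = 1001 kg/m³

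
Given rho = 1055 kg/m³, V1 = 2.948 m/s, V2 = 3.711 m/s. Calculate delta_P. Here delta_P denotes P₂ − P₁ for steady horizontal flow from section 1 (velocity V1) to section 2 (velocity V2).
Formula: \Delta P = \frac{1}{2} \rho (V_1^2 - V_2^2)
delta_P = 0.5·1055·(2.948² − 3.711²)/1000 = -2.68 kPa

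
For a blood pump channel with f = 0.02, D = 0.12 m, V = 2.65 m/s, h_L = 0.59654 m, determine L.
Formula: h_L = f \frac{L}{D} \frac{V^2}{2g}
Substituting knowns: 0.59654 = 0.02·(L/0.12)·2.65²/(2·9.81)
Solving for L: L = 0.59654·2·9.81·0.12/(0.02·2.65²) = 10 m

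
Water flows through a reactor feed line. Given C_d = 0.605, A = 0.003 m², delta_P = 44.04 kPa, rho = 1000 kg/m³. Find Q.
Formula: Q = C_d A \sqrt{\frac{2 \Delta P}{\rho}}
Q = 0.605·0.003·√(2·(44.04·1000)/1000)·1000 = 17.03 L/s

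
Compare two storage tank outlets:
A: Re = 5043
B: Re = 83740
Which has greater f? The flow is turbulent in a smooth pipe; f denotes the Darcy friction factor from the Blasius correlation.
f(A) = 0.0375, f(B) = 0.01858. Answer: A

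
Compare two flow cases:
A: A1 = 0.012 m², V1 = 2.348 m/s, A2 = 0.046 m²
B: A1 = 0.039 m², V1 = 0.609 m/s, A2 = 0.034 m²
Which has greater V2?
V2(A) = 0.6125 m/s, V2(B) = 0.6986 m/s. Answer: B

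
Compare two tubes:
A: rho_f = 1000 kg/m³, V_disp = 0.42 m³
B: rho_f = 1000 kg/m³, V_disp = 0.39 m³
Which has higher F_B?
F_B(A) = 4120 N, F_B(B) = 3826 N. Answer: A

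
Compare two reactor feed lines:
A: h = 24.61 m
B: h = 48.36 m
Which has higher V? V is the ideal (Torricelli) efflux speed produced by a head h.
V(A) = 21.97 m/s, V(B) = 30.8 m/s. Answer: B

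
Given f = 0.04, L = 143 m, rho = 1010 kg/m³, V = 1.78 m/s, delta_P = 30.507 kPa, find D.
Formula: \Delta P = f \frac{L}{D} \frac{\rho V^2}{2}
Substituting knowns: 30.507 = 0.04·(143/D)·0.5·1010·1.78²/1000
Solving for D: D = 0.04·143·0.5·1010·1.78²/(30.507·1000) = 0.3 m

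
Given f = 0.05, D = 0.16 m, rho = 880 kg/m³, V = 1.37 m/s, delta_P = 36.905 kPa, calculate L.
Formula: \Delta P = f \frac{L}{D} \frac{\rho V^2}{2}
Substituting knowns: 36.905 = 0.05·(L/0.16)·0.5·880·1.37²/1000
Solving for L: L = (36.905·1000)·0.16/(0.05·0.5·880·1.37²) = 143 m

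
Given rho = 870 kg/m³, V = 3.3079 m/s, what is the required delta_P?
Formula: V = \sqrt{\frac{2 \Delta P}{\rho}}
Substituting knowns: 3.3079 = √(2·(delta_P·1000)/870)
Solving for delta_P: delta_P = 3.3079²·870/2/1000 = 4.76 kPa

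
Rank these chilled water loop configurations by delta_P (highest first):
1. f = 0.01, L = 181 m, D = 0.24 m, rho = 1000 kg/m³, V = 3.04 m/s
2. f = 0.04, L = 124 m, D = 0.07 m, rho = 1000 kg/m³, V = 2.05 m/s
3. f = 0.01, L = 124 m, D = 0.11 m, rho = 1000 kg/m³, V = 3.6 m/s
Case 1: delta_P = 34.85 kPa
Case 2: delta_P = 148.9 kPa
Case 3: delta_P = 73.05 kPa
Ranking (highest first): 2, 3, 1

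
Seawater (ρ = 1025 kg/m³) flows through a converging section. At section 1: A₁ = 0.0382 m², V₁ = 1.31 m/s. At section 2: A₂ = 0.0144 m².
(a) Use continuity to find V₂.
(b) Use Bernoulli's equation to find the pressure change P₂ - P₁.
(a) Continuity: A₁V₁=A₂V₂ -> V₂=A₁V₁/A₂=0.0382*1.31/0.0144=3.48 m/s
(b) Bernoulli: P₂-P₁=0.5*rho*(V₁^2-V₂^2)/1000=0.5*1025*(1.31^2-3.48^2)/1000=-5.327 kPa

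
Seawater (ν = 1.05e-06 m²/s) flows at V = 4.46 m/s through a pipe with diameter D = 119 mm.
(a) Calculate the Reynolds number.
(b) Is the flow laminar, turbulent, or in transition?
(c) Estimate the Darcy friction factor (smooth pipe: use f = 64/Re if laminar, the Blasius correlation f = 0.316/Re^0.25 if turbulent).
(a) Re = V·D/ν = 4.46·0.119/1.05e-06 = 505470
(b) Flow regime: turbulent (Re > 4000)
(c) Friction factor: f = 0.316/Re^0.25 = 0.316/505470^0.25 = 0.01185 (Blasius is strictly valid for Re ≲ 1e5; used here as the smooth-pipe estimate the problem specifies)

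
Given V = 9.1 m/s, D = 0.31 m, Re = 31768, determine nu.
Formula: Re = \frac{V D}{\nu}
Substituting knowns: 31768 = 9.1·0.31/nu
Solving for nu: nu = 9.1·0.31/31768 = 8.880e-05 m²/s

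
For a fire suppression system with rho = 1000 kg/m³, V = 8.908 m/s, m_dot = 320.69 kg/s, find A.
Formula: \dot{m} = \rho A V
Substituting knowns: 320.69 = 1000·A·8.908
Solving for A: A = 320.69/(1000·8.908) = 0.036 m²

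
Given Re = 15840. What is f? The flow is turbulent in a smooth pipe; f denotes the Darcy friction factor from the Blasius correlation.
Formula: f = \frac{0.316}{Re^{0.25}}
f = 0.316/15840^0.25 = 0.02817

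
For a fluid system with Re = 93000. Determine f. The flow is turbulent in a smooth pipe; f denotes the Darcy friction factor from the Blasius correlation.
Formula: f = \frac{0.316}{Re^{0.25}}
f = 0.316/93000^0.25 = 0.0181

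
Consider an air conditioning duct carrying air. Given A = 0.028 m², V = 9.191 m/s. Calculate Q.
Formula: Q = A V
Q = 0.028·9.191·1000 = 257.3 L/s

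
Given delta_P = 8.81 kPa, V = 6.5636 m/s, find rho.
Formula: V = \sqrt{\frac{2 \Delta P}{\rho}}
Substituting knowns: 6.5636 = √(2·(8.81·1000)/rho)
Solving for rho: rho = 2·(8.81·1000)/6.5636² = 409 kg/m³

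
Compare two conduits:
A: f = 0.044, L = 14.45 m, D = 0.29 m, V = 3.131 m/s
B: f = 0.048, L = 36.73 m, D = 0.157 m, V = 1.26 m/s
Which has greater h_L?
h_L(A) = 1.095 m, h_L(B) = 0.9087 m. Answer: A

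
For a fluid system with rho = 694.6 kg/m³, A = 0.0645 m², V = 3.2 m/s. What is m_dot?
Formula: \dot{m} = \rho A V
m_dot = 694.6·0.0645·3.2 = 143.4 kg/s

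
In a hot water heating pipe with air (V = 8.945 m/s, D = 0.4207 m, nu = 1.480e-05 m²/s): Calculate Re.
Formula: Re = \frac{V D}{\nu}
Re = 8.945·0.4207/1.480e-05 = 254268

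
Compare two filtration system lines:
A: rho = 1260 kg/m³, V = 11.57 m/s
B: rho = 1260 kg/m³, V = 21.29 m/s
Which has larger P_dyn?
P_dyn(A) = 84.33 kPa, P_dyn(B) = 285.6 kPa. Answer: B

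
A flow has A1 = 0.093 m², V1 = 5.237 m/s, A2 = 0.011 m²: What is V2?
Formula: V_2 = \frac{A_1 V_1}{A_2}
V2 = 0.093·5.237/0.011 = 44.28 m/s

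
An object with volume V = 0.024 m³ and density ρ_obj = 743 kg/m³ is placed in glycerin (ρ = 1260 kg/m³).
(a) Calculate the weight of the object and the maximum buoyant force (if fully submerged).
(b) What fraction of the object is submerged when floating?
(a) W=rho_obj*g*V=743*9.81*0.024=174.9 N; F_B(max)=rho*g*V=1260*9.81*0.024=296.7 N
(b) Floating fraction=rho_obj/rho=743/1260=0.590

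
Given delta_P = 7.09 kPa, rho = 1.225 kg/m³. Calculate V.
Formula: V = \sqrt{\frac{2 \Delta P}{\rho}}
V = √(2·(7.09·1000)/1.225) = 107.6 m/s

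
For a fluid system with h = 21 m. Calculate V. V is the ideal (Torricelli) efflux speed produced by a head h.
Formula: V = \sqrt{2 g h}
V = √(2·9.81·21) = 20.3 m/s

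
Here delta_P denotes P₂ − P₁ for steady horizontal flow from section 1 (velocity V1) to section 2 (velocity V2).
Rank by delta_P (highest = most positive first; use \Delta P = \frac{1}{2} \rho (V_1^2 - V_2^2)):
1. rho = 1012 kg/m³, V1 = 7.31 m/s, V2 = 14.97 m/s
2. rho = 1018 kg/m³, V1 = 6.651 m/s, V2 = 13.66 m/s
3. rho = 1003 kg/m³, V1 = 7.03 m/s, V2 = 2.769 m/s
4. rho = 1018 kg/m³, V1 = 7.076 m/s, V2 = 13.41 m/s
Case 1: delta_P = -86.36 kPa
Case 2: delta_P = -72.46 kPa
Case 3: delta_P = 20.94 kPa
Case 4: delta_P = -66.05 kPa
Ranking (highest first): 3, 4, 2, 1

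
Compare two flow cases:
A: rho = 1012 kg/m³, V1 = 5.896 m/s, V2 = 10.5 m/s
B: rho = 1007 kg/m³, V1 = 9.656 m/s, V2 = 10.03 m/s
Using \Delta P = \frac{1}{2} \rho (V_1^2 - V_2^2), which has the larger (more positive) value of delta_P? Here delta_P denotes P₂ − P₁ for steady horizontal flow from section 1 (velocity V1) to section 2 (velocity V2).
delta_P(A) = -38.2 kPa, delta_P(B) = -3.707 kPa. Answer: B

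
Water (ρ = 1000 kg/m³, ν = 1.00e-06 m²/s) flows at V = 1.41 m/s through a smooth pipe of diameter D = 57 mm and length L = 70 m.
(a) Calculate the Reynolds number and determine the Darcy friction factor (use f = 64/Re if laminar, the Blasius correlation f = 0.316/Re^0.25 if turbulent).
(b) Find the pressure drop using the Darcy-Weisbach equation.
(a) Re = V·D/ν = 1.41·0.057/1.00e-06 = 80370 → turbulent (Re > 4000); f = 0.316/Re^0.25 = 0.316/80370^0.25 = 0.018768
(b) Darcy-Weisbach: ΔP = f·(L/D)·½ρV²/1000 = 0.018768·(70/0.057)·½·1000·1.41²/1000 = 22.91 kPa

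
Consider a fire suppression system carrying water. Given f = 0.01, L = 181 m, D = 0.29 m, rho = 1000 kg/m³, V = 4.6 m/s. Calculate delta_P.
Formula: \Delta P = f \frac{L}{D} \frac{\rho V^2}{2}
delta_P = 0.01·(181/0.29)·0.5·1000·4.6²/1000 = 66.03 kPa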